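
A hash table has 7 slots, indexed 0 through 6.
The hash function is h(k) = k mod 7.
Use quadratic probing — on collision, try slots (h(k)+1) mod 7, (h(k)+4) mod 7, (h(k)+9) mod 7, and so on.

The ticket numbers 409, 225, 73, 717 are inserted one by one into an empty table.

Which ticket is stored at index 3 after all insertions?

Insert 409: h=3, slot 3 empty → index 3.
Insert 225: h=1, slot 1 empty → index 1.
Insert 73: h=3, slot 3 occupied → index 4.
Insert 717: h=3, slots 3,4 occupied → index 0.
Table: [717, 225, _, 409, 73, _, _]

409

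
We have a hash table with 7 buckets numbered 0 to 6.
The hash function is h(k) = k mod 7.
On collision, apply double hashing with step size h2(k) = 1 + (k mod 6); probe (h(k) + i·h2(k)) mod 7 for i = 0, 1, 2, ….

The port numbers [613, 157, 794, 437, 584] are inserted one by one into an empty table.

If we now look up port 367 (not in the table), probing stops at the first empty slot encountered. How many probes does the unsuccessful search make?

3

Insert 613: h=4, slot 4 empty -> index 4.
Insert 157: h=3, slot 3 empty -> index 3.
Insert 794: h=3, h2=3, slot 3 occupied -> index 6.
Insert 437: h=3, h2=6, slot 3 occupied -> index 2.
Insert 584: h=3, h2=3, slots 3,6,2 occupied -> index 5.
Table: [∅, ∅, 437, 157, 613, 584, 794]
Lookup 367: h=3, h2=2, probe 3,5,0 → slot 0 empty, not found.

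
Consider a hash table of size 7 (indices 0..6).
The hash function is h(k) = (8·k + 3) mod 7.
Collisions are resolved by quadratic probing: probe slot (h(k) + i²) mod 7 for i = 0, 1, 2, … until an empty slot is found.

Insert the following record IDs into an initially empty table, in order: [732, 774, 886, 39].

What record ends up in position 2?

732 hashes to 0; slot 0 is free → place at 0.
774 hashes to 0; 0 taken → place at 1.
886 hashes to 0; 0,1 taken → place at 4.
39 hashes to 0; 0,1,4 taken → place at 2.
Table: [732, 774, 39, ∅, 886, ∅, ∅]

39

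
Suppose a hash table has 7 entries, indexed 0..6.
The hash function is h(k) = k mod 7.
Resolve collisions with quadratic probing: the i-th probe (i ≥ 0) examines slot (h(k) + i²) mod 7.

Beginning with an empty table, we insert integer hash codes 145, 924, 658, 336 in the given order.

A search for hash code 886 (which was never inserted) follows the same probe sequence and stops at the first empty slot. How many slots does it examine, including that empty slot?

4

Insert 145: h=5, slot 5 empty -> index 5.
Insert 924: h=0, slot 0 empty -> index 0.
Insert 658: h=0, slot 0 occupied -> index 1.
Insert 336: h=0, slots 0,1 occupied -> index 4.
Table: [924, 658, —, —, 336, 145, —]
Lookup 886: h=4, probe 4,5,1,6 → slot 6 empty, not found.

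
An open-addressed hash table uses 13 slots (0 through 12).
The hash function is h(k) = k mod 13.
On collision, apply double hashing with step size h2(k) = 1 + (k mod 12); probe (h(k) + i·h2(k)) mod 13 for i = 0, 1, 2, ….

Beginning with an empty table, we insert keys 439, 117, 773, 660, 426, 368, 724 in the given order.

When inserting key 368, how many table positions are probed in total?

3

439 hashes to 10; slot 10 is free => place at 10.
117 hashes to 0; slot 0 is free => place at 0.
773 hashes to 6; slot 6 is free => place at 6.
660 hashes to 10, h2=1; 10 taken => place at 11.
426 hashes to 10, h2=7; 10 taken => place at 4.
368 hashes to 4, h2=9; 4,0 taken => place at 9.
724 hashes to 9, h2=5; 9 taken => place at 1.
Table: [117, 724, ., ., 426, ., 773, ., ., 368, 439, 660, .]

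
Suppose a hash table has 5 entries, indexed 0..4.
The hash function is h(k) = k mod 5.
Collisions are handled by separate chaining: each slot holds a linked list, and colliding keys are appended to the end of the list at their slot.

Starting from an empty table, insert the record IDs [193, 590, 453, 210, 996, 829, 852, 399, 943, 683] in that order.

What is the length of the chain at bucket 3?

193 -> bucket 3
590 -> bucket 0
453 -> bucket 3 (collision)
210 -> bucket 0 (collision)
996 -> bucket 1
829 -> bucket 4
852 -> bucket 2
399 -> bucket 4 (collision)
943 -> bucket 3 (collision)
683 -> bucket 3 (collision)
Final buckets:
0: 590 -> 210
1: 996
2: 852
3: 193 -> 453 -> 943 -> 683
4: 829 -> 399

4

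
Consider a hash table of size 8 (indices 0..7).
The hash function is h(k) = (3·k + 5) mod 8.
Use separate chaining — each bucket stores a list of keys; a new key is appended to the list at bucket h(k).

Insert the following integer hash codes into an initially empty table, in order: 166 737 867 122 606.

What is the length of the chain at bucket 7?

2

Insert 166: h=7, bucket 7 empty -> new chain.
Insert 737: h=0, bucket 0 empty -> new chain.
Insert 867: h=6, bucket 6 empty -> new chain.
Insert 122: h=3, bucket 3 empty -> new chain.
Insert 606: h=7, bucket 7 nonempty -> append to chain.
Final buckets:
0: 737
1: —
2: —
3: 122
4: —
5: —
6: 867
7: 166 -> 606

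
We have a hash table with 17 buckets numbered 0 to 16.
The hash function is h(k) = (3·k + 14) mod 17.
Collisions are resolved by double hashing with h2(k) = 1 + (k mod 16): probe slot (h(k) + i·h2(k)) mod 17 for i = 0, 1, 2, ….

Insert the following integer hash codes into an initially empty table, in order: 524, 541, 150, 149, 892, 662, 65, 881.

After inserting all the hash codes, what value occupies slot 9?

524: h=5 -> slot 5
541: h=5, h2=14, probe 5,2 -> slot 2
150: h=5, h2=7, probe 5,12 -> slot 12
149: h=2, h2=6, probe 2,8 -> slot 8
892: h=4 -> slot 4
662: h=11 -> slot 11
65: h=5, h2=2, probe 5,7 -> slot 7
881: h=5, h2=2, probe 5,7,9 -> slot 9
Table: [., ., 541, ., 892, 524, ., 65, 149, 881, ., 662, 150, ., ., ., .]

881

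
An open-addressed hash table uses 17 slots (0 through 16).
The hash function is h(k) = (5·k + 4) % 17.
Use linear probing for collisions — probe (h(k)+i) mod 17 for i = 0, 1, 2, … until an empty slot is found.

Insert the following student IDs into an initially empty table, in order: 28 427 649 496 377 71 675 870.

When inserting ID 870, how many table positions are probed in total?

28 hashes to 8; slot 8 is free => place at 8.
427 hashes to 14; slot 14 is free => place at 14.
649 hashes to 2; slot 2 is free => place at 2.
496 hashes to 2; 2 taken => place at 3.
377 hashes to 2; 2,3 taken => place at 4.
71 hashes to 2; 2,3,4 taken => place at 5.
675 hashes to 13; slot 13 is free => place at 13.
870 hashes to 2; 2,3,4,5 taken => place at 6.
Table: [∅, ∅, 649, 496, 377, 71, 870, ∅, 28, ∅, ∅, ∅, ∅, 675, 427, ∅, ∅]

5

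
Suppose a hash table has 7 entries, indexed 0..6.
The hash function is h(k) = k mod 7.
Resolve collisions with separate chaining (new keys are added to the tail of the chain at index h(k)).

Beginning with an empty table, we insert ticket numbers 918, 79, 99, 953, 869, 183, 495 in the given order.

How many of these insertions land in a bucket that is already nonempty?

Insert 918: h=1, bucket 1 empty → new chain.
Insert 79: h=2, bucket 2 empty → new chain.
Insert 99: h=1, bucket 1 nonempty → append to chain.
Insert 953: h=1, bucket 1 nonempty → append to chain.
Insert 869: h=1, bucket 1 nonempty → append to chain.
Insert 183: h=1, bucket 1 nonempty → append to chain.
Insert 495: h=5, bucket 5 empty → new chain.
Final buckets:
0: —
1: 918 -> 99 -> 953 -> 869 -> 183
2: 79
3: —
4: —
5: 495
6: —

4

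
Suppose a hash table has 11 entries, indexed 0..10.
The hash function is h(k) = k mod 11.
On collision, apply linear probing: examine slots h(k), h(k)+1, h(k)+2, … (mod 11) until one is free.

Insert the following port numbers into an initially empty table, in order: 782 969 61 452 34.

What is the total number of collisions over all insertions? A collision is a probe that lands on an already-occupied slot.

782 hashes to 1; slot 1 is free → place at 1.
969 hashes to 1; 1 taken → place at 2.
61 hashes to 6; slot 6 is free → place at 6.
452 hashes to 1; 1,2 taken → place at 3.
34 hashes to 1; 1,2,3 taken → place at 4.
Table: [., 782, 969, 452, 34, ., 61, ., ., ., .]

6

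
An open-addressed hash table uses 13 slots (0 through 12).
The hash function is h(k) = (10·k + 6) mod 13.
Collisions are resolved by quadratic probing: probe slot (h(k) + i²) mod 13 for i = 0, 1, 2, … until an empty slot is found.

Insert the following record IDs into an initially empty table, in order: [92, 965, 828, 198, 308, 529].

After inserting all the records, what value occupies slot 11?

198

Insert 92: h=3, slot 3 empty => index 3.
Insert 965: h=10, slot 10 empty => index 10.
Insert 828: h=5, slot 5 empty => index 5.
Insert 198: h=10, slot 10 occupied => index 11.
Insert 308: h=5, slot 5 occupied => index 6.
Insert 529: h=5, slots 5,6 occupied => index 9.
Table: [., ., ., 92, ., 828, 308, ., ., 529, 965, 198, .]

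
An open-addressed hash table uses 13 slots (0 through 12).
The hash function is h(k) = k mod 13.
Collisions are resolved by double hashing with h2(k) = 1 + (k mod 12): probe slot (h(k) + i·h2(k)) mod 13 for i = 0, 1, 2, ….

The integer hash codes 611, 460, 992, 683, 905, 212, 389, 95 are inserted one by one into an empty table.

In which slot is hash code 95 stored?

3

611 hashes to 0; slot 0 is free => place at 0.
460 hashes to 5; slot 5 is free => place at 5.
992 hashes to 4; slot 4 is free => place at 4.
683 hashes to 7; slot 7 is free => place at 7.
905 hashes to 8; slot 8 is free => place at 8.
212 hashes to 4, h2=9; 4,0 taken => place at 9.
389 hashes to 12; slot 12 is free => place at 12.
95 hashes to 4, h2=12; 4 taken => place at 3.
Table: [611, -, -, 95, 992, 460, -, 683, 905, 212, -, -, 389]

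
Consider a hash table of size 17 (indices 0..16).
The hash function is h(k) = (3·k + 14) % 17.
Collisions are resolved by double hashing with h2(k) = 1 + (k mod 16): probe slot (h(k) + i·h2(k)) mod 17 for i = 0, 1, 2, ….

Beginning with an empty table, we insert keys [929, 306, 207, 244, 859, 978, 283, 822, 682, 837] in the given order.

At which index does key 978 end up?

929 hashes to 13; slot 13 is free → place at 13.
306 hashes to 14; slot 14 is free → place at 14.
207 hashes to 6; slot 6 is free → place at 6.
244 hashes to 15; slot 15 is free → place at 15.
859 hashes to 7; slot 7 is free → place at 7.
978 hashes to 7, h2=3; 7 taken → place at 10.
283 hashes to 13, h2=12; 13 taken → place at 8.
822 hashes to 15, h2=7; 15 taken → place at 5.
682 hashes to 3; slot 3 is free → place at 3.
837 hashes to 9; slot 9 is free → place at 9.
Table: [-, -, -, 682, -, 822, 207, 859, 283, 837, 978, -, -, 929, 306, 244, -]

10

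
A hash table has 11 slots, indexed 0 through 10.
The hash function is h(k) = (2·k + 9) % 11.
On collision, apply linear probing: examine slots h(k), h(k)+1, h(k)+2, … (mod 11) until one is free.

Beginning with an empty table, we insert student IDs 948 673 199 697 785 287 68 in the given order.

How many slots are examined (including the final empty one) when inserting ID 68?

948: h=2 => slot 2
673: h=2, probe 2,3 => slot 3
199: h=0 => slot 0
697: h=6 => slot 6
785: h=6, probe 6,7 => slot 7
287: h=0, probe 0,1 => slot 1
68: h=2, probe 2,3,4 => slot 4
Table: [199, 287, 948, 673, 68, -, 697, 785, -, -, -]

3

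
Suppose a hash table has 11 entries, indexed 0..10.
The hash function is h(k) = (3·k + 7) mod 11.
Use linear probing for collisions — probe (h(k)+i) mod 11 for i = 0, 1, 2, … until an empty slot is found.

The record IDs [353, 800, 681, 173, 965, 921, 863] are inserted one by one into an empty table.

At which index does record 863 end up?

3

353: h=10 => slot 10
800: h=9 => slot 9
681: h=4 => slot 4
173: h=9, probe 9,10,0 => slot 0
965: h=9, probe 9,10,0,1 => slot 1
921: h=9, probe 9,10,0,1,2 => slot 2
863: h=0, probe 0,1,2,3 => slot 3
Table: [173, 965, 921, 863, 681, —, —, —, —, 800, 353]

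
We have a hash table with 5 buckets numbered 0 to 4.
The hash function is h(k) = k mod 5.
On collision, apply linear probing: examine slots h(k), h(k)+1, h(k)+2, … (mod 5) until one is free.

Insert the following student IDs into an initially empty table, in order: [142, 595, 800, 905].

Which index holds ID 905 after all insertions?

142 hashes to 2; slot 2 is free -> place at 2.
595 hashes to 0; slot 0 is free -> place at 0.
800 hashes to 0; 0 taken -> place at 1.
905 hashes to 0; 0,1,2 taken -> place at 3.
Table: [595, 800, 142, 905, —]

3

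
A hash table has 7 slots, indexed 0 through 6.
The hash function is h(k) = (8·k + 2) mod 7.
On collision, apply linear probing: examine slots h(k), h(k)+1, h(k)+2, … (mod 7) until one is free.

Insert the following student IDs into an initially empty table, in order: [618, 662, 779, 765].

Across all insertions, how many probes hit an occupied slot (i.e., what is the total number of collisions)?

Insert 618: h=4, slot 4 empty -> index 4.
Insert 662: h=6, slot 6 empty -> index 6.
Insert 779: h=4, slot 4 occupied -> index 5.
Insert 765: h=4, slots 4,5,6 occupied -> index 0.
Table: [765, ∅, ∅, ∅, 618, 779, 662]

4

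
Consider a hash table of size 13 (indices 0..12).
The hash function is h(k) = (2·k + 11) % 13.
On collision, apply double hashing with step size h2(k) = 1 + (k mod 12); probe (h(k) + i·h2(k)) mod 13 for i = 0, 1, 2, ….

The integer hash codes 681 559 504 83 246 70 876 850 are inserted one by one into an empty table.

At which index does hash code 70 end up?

Insert 681: h=8, slot 8 empty => index 8.
Insert 559: h=11, slot 11 empty => index 11.
Insert 504: h=5, slot 5 empty => index 5.
Insert 83: h=8, h2=12, slot 8 occupied => index 7.
Insert 246: h=9, slot 9 empty => index 9.
Insert 70: h=8, h2=11, slot 8 occupied => index 6.
Insert 876: h=8, h2=1, slots 8,9 occupied => index 10.
Insert 850: h=8, h2=11, slots 8,6 occupied => index 4.
Table: [∅, ∅, ∅, ∅, 850, 504, 70, 83, 681, 246, 876, 559, ∅]

6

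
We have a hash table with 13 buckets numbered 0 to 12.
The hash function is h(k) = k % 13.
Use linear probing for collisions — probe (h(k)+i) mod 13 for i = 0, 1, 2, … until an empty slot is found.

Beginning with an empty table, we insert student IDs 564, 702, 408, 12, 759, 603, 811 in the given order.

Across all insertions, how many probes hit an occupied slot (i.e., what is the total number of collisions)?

10

Insert 564: h=5, slot 5 empty → index 5.
Insert 702: h=0, slot 0 empty → index 0.
Insert 408: h=5, slot 5 occupied → index 6.
Insert 12: h=12, slot 12 empty → index 12.
Insert 759: h=5, slots 5,6 occupied → index 7.
Insert 603: h=5, slots 5,6,7 occupied → index 8.
Insert 811: h=5, slots 5,6,7,8 occupied → index 9.
Table: [702, ., ., ., ., 564, 408, 759, 603, 811, ., ., 12]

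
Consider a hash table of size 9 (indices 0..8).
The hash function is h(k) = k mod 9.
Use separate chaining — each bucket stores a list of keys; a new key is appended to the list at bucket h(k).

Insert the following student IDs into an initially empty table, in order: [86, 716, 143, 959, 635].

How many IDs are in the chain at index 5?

4

Insert 86: h=5, bucket 5 empty → new chain.
Insert 716: h=5, bucket 5 nonempty → append to chain.
Insert 143: h=8, bucket 8 empty → new chain.
Insert 959: h=5, bucket 5 nonempty → append to chain.
Insert 635: h=5, bucket 5 nonempty → append to chain.
Final buckets:
0: _
1: _
2: _
3: _
4: _
5: 86 -> 716 -> 959 -> 635
6: _
7: _
8: 143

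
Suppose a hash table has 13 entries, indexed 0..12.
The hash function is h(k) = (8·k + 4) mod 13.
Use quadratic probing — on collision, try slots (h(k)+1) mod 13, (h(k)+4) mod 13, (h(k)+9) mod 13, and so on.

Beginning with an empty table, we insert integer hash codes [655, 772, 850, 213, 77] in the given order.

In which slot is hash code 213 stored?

1

Insert 655: h=5, slot 5 empty -> index 5.
Insert 772: h=5, slot 5 occupied -> index 6.
Insert 850: h=5, slots 5,6 occupied -> index 9.
Insert 213: h=5, slots 5,6,9 occupied -> index 1.
Insert 77: h=9, slot 9 occupied -> index 10.
Table: [∅, 213, ∅, ∅, ∅, 655, 772, ∅, ∅, 850, 77, ∅, ∅]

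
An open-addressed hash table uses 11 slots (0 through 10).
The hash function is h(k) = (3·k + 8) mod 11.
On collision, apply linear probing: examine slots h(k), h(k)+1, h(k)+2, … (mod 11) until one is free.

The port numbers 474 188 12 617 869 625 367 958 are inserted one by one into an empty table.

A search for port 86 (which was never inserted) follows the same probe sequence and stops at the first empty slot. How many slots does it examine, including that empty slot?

5

Insert 474: h=0, slot 0 empty → index 0.
Insert 188: h=0, slot 0 occupied → index 1.
Insert 12: h=0, slots 0,1 occupied → index 2.
Insert 617: h=0, slots 0,1,2 occupied → index 3.
Insert 869: h=8, slot 8 empty → index 8.
Insert 625: h=2, slots 2,3 occupied → index 4.
Insert 367: h=9, slot 9 empty → index 9.
Insert 958: h=0, slots 0,1,2,3,4 occupied → index 5.
Table: [474, 188, 12, 617, 625, 958, ., ., 869, 367, .]
Lookup 86: h=2, probe 2,3,4,5,6 → slot 6 empty, not found.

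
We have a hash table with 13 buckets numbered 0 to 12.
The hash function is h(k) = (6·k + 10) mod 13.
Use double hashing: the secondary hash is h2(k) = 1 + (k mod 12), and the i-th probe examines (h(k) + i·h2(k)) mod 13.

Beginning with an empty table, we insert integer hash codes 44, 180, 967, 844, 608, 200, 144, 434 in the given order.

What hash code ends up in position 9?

967

Insert 44: h=1, slot 1 empty => index 1.
Insert 180: h=11, slot 11 empty => index 11.
Insert 967: h=1, h2=8, slot 1 occupied => index 9.
Insert 844: h=4, slot 4 empty => index 4.
Insert 608: h=5, slot 5 empty => index 5.
Insert 200: h=1, h2=9, slot 1 occupied => index 10.
Insert 144: h=3, slot 3 empty => index 3.
Insert 434: h=1, h2=3, slots 1,4 occupied => index 7.
Table: [—, 44, —, 144, 844, 608, —, 434, —, 967, 200, 180, —]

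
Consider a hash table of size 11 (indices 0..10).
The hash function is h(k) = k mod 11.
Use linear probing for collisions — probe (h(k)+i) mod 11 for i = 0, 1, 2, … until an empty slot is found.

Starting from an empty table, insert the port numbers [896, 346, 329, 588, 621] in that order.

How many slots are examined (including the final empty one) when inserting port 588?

3

896: h=5 => slot 5
346: h=5, probe 5,6 => slot 6
329: h=10 => slot 10
588: h=5, probe 5,6,7 => slot 7
621: h=5, probe 5,6,7,8 => slot 8
Table: [—, —, —, —, —, 896, 346, 588, 621, —, 329]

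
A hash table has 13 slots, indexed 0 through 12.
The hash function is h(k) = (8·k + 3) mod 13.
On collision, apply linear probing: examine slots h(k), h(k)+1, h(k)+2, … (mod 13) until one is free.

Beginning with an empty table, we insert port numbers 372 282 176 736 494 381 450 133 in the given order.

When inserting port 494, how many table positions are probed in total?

372 hashes to 2; slot 2 is free → place at 2.
282 hashes to 10; slot 10 is free → place at 10.
176 hashes to 7; slot 7 is free → place at 7.
736 hashes to 2; 2 taken → place at 3.
494 hashes to 3; 3 taken → place at 4.
381 hashes to 9; slot 9 is free → place at 9.
450 hashes to 2; 2,3,4 taken → place at 5.
133 hashes to 1; slot 1 is free → place at 1.
Table: [-, 133, 372, 736, 494, 450, -, 176, -, 381, 282, -, -]

2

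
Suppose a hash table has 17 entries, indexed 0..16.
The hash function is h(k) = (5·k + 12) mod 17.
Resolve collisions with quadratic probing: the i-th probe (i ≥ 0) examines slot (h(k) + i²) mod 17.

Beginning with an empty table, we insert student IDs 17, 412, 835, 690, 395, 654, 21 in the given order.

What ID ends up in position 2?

21

17 hashes to 12; slot 12 is free → place at 12.
412 hashes to 15; slot 15 is free → place at 15.
835 hashes to 5; slot 5 is free → place at 5.
690 hashes to 11; slot 11 is free → place at 11.
395 hashes to 15; 15 taken → place at 16.
654 hashes to 1; slot 1 is free → place at 1.
21 hashes to 15; 15,16 taken → place at 2.
Table: [_, 654, 21, _, _, 835, _, _, _, _, _, 690, 17, _, _, 412, 395]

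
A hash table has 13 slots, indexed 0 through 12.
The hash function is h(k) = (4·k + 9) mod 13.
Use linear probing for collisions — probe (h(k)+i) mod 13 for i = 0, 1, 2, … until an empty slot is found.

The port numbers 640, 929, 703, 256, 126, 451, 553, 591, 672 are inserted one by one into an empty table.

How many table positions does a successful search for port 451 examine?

5

640: h=8 => slot 8
929: h=7 => slot 7
703: h=0 => slot 0
256: h=6 => slot 6
126: h=6, probe 6,7,8,9 => slot 9
451: h=6, probe 6,7,8,9,10 => slot 10
553: h=11 => slot 11
591: h=7, probe 7,8,9,10,11,12 => slot 12
672: h=6, probe 6,7,8,9,10,11,12,0,1 => slot 1
Table: [703, 672, -, -, -, -, 256, 929, 640, 126, 451, 553, 591]
Lookup 451: h=6, probe 6,7,8,9,10 → found at 10.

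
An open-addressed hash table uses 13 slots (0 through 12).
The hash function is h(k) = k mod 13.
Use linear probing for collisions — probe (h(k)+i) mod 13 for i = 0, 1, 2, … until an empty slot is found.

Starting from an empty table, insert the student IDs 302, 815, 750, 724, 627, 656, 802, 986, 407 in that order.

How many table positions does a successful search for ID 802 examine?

4

302 hashes to 3; slot 3 is free -> place at 3.
815 hashes to 9; slot 9 is free -> place at 9.
750 hashes to 9; 9 taken -> place at 10.
724 hashes to 9; 9,10 taken -> place at 11.
627 hashes to 3; 3 taken -> place at 4.
656 hashes to 6; slot 6 is free -> place at 6.
802 hashes to 9; 9,10,11 taken -> place at 12.
986 hashes to 11; 11,12 taken -> place at 0.
407 hashes to 4; 4 taken -> place at 5.
Table: [986, ∅, ∅, 302, 627, 407, 656, ∅, ∅, 815, 750, 724, 802]
Lookup 802: h=9, probe 9,10,11,12 → found at 12.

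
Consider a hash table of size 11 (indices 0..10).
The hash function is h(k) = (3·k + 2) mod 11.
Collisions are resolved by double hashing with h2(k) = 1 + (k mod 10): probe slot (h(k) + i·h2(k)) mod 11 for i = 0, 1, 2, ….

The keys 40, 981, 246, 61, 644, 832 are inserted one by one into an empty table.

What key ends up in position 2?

40: h=1 -> slot 1
981: h=8 -> slot 8
246: h=3 -> slot 3
61: h=9 -> slot 9
644: h=9, h2=5, probe 9,3,8,2 -> slot 2
832: h=1, h2=3, probe 1,4 -> slot 4
Table: [-, 40, 644, 246, 832, -, -, -, 981, 61, -]

644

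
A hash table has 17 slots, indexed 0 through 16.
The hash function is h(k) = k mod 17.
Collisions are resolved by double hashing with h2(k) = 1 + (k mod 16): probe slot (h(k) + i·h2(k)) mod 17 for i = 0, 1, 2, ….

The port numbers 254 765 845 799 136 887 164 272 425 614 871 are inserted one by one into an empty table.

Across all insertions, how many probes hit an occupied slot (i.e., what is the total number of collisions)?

5

Insert 254: h=16, slot 16 empty -> index 16.
Insert 765: h=0, slot 0 empty -> index 0.
Insert 845: h=12, slot 12 empty -> index 12.
Insert 799: h=0, h2=16, slots 0,16 occupied -> index 15.
Insert 136: h=0, h2=9, slot 0 occupied -> index 9.
Insert 887: h=3, slot 3 empty -> index 3.
Insert 164: h=11, slot 11 empty -> index 11.
Insert 272: h=0, h2=1, slot 0 occupied -> index 1.
Insert 425: h=0, h2=10, slot 0 occupied -> index 10.
Insert 614: h=2, slot 2 empty -> index 2.
Insert 871: h=4, slot 4 empty -> index 4.
Table: [765, 272, 614, 887, 871, ., ., ., ., 136, 425, 164, 845, ., ., 799, 254]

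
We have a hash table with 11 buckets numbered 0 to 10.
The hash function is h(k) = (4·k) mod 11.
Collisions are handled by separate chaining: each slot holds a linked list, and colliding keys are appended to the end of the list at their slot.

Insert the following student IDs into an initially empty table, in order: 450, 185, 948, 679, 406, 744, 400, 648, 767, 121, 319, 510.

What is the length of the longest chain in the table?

450 -> bucket 7
185 -> bucket 3
948 -> bucket 8
679 -> bucket 10
406 -> bucket 7 (collision)
744 -> bucket 6
400 -> bucket 5
648 -> bucket 7 (collision)
767 -> bucket 10 (collision)
121 -> bucket 0
319 -> bucket 0 (collision)
510 -> bucket 5 (collision)
Final buckets:
0: 121 -> 319
1: —
2: —
3: 185
4: —
5: 400 -> 510
6: 744
7: 450 -> 406 -> 648
8: 948
9: —
10: 679 -> 767

3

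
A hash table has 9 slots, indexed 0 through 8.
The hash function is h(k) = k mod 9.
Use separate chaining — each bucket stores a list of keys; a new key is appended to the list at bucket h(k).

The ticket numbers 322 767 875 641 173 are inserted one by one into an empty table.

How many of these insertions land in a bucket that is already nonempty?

3

Insert 322: h=7, bucket 7 empty → new chain.
Insert 767: h=2, bucket 2 empty → new chain.
Insert 875: h=2, bucket 2 nonempty → append to chain.
Insert 641: h=2, bucket 2 nonempty → append to chain.
Insert 173: h=2, bucket 2 nonempty → append to chain.
Final buckets:
0: _
1: _
2: 767 -> 875 -> 641 -> 173
3: _
4: _
5: _
6: _
7: 322
8: _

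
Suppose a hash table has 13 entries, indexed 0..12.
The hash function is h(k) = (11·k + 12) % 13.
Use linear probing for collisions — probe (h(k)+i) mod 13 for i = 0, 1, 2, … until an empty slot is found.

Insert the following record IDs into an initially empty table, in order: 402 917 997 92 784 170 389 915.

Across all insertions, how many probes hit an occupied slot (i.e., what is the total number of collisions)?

4

402: h=1 -> slot 1
917: h=11 -> slot 11
997: h=7 -> slot 7
92: h=10 -> slot 10
784: h=4 -> slot 4
170: h=10, probe 10,11,12 -> slot 12
389: h=1, probe 1,2 -> slot 2
915: h=2, probe 2,3 -> slot 3
Table: [_, 402, 389, 915, 784, _, _, 997, _, _, 92, 917, 170]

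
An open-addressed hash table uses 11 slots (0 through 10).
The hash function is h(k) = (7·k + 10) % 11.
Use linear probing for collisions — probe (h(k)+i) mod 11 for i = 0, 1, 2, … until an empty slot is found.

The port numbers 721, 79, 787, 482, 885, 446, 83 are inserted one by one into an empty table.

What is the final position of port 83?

0

Insert 721: h=8, slot 8 empty → index 8.
Insert 79: h=2, slot 2 empty → index 2.
Insert 787: h=8, slot 8 occupied → index 9.
Insert 482: h=7, slot 7 empty → index 7.
Insert 885: h=1, slot 1 empty → index 1.
Insert 446: h=8, slots 8,9 occupied → index 10.
Insert 83: h=8, slots 8,9,10 occupied → index 0.
Table: [83, 885, 79, ∅, ∅, ∅, ∅, 482, 721, 787, 446]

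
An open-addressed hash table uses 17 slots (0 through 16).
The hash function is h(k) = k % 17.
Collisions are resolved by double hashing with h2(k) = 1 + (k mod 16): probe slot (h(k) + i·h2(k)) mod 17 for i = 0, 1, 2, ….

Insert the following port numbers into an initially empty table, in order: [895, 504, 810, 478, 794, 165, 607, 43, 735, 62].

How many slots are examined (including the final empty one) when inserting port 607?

895 hashes to 11; slot 11 is free -> place at 11.
504 hashes to 11, h2=9; 11 taken -> place at 3.
810 hashes to 11, h2=11; 11 taken -> place at 5.
478 hashes to 2; slot 2 is free -> place at 2.
794 hashes to 12; slot 12 is free -> place at 12.
165 hashes to 12, h2=6; 12 taken -> place at 1.
607 hashes to 12, h2=16; 12,11 taken -> place at 10.
43 hashes to 9; slot 9 is free -> place at 9.
735 hashes to 4; slot 4 is free -> place at 4.
62 hashes to 11, h2=15; 11,9 taken -> place at 7.
Table: [_, 165, 478, 504, 735, 810, _, 62, _, 43, 607, 895, 794, _, _, _, _]

3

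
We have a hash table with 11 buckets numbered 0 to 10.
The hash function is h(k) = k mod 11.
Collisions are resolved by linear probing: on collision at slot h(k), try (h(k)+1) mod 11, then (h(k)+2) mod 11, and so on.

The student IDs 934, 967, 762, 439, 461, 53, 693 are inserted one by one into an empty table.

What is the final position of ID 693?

934 hashes to 10; slot 10 is free -> place at 10.
967 hashes to 10; 10 taken -> place at 0.
762 hashes to 3; slot 3 is free -> place at 3.
439 hashes to 10; 10,0 taken -> place at 1.
461 hashes to 10; 10,0,1 taken -> place at 2.
53 hashes to 9; slot 9 is free -> place at 9.
693 hashes to 0; 0,1,2,3 taken -> place at 4.
Table: [967, 439, 461, 762, 693, ∅, ∅, ∅, ∅, 53, 934]

4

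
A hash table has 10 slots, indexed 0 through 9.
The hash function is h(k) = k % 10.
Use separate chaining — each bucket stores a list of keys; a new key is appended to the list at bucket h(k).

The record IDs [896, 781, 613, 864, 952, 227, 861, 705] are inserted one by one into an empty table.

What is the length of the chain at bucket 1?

Insert 896: h=6, bucket 6 empty -> new chain.
Insert 781: h=1, bucket 1 empty -> new chain.
Insert 613: h=3, bucket 3 empty -> new chain.
Insert 864: h=4, bucket 4 empty -> new chain.
Insert 952: h=2, bucket 2 empty -> new chain.
Insert 227: h=7, bucket 7 empty -> new chain.
Insert 861: h=1, bucket 1 nonempty -> append to chain.
Insert 705: h=5, bucket 5 empty -> new chain.
Final buckets:
0: —
1: 781 -> 861
2: 952
3: 613
4: 864
5: 705
6: 896
7: 227
8: —
9: —

2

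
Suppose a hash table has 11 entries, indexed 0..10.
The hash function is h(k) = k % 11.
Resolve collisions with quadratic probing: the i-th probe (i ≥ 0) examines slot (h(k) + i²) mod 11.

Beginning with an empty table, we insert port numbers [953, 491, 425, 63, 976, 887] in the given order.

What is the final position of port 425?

0

Insert 953: h=7, slot 7 empty => index 7.
Insert 491: h=7, slot 7 occupied => index 8.
Insert 425: h=7, slots 7,8 occupied => index 0.
Insert 63: h=8, slot 8 occupied => index 9.
Insert 976: h=8, slots 8,9 occupied => index 1.
Insert 887: h=7, slots 7,8,0 occupied => index 5.
Table: [425, 976, —, —, —, 887, —, 953, 491, 63, —]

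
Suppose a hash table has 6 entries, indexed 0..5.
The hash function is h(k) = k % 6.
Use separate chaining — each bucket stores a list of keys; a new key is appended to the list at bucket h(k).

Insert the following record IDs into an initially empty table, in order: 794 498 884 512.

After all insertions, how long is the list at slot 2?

3

Insert 794: h=2, bucket 2 empty → new chain.
Insert 498: h=0, bucket 0 empty → new chain.
Insert 884: h=2, bucket 2 nonempty → append to chain.
Insert 512: h=2, bucket 2 nonempty → append to chain.
Final buckets:
0: 498
1: -
2: 794 -> 884 -> 512
3: -
4: -
5: -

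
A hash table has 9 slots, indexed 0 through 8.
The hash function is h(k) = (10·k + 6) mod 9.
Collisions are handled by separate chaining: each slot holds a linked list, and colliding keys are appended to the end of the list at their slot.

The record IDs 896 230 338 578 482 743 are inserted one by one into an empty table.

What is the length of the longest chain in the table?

896 → bucket 2
230 → bucket 2 (collision)
338 → bucket 2 (collision)
578 → bucket 8
482 → bucket 2 (collision)
743 → bucket 2 (collision)
Final buckets:
0: _
1: _
2: 896 -> 230 -> 338 -> 482 -> 743
3: _
4: _
5: _
6: _
7: _
8: 578

5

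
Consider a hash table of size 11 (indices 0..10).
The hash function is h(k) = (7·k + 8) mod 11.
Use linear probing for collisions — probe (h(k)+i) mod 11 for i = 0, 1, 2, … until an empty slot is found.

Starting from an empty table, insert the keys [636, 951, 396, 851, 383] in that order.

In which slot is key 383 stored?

Insert 636: h=5, slot 5 empty => index 5.
Insert 951: h=10, slot 10 empty => index 10.
Insert 396: h=8, slot 8 empty => index 8.
Insert 851: h=3, slot 3 empty => index 3.
Insert 383: h=5, slot 5 occupied => index 6.
Table: [_, _, _, 851, _, 636, 383, _, 396, _, 951]

6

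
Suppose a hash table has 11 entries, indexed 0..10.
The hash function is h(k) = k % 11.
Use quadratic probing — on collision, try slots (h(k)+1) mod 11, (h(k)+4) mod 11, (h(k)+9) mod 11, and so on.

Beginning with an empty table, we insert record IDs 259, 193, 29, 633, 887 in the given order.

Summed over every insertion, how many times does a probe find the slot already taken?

259 hashes to 6; slot 6 is free -> place at 6.
193 hashes to 6; 6 taken -> place at 7.
29 hashes to 7; 7 taken -> place at 8.
633 hashes to 6; 6,7 taken -> place at 10.
887 hashes to 7; 7,8 taken -> place at 0.
Table: [887, ∅, ∅, ∅, ∅, ∅, 259, 193, 29, ∅, 633]

6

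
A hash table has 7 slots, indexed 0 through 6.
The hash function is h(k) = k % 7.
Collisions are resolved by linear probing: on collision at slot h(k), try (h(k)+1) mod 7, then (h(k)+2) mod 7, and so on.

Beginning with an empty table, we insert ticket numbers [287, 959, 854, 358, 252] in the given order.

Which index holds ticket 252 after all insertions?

Insert 287: h=0, slot 0 empty -> index 0.
Insert 959: h=0, slot 0 occupied -> index 1.
Insert 854: h=0, slots 0,1 occupied -> index 2.
Insert 358: h=1, slots 1,2 occupied -> index 3.
Insert 252: h=0, slots 0,1,2,3 occupied -> index 4.
Table: [287, 959, 854, 358, 252, _, _]

4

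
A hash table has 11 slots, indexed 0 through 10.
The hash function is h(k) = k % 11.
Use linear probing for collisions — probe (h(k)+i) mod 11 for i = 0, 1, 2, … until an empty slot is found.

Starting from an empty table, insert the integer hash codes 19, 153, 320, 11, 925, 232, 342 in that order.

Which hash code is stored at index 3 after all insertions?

232

19: h=8 => slot 8
153: h=10 => slot 10
320: h=1 => slot 1
11: h=0 => slot 0
925: h=1, probe 1,2 => slot 2
232: h=1, probe 1,2,3 => slot 3
342: h=1, probe 1,2,3,4 => slot 4
Table: [11, 320, 925, 232, 342, —, —, —, 19, —, 153]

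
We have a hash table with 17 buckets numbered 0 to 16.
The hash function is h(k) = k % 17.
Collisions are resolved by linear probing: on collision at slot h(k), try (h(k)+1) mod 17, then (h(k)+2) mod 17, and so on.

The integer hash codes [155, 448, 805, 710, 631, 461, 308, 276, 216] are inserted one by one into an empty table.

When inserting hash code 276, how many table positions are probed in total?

5

Insert 155: h=2, slot 2 empty -> index 2.
Insert 448: h=6, slot 6 empty -> index 6.
Insert 805: h=6, slot 6 occupied -> index 7.
Insert 710: h=13, slot 13 empty -> index 13.
Insert 631: h=2, slot 2 occupied -> index 3.
Insert 461: h=2, slots 2,3 occupied -> index 4.
Insert 308: h=2, slots 2,3,4 occupied -> index 5.
Insert 276: h=4, slots 4,5,6,7 occupied -> index 8.
Insert 216: h=12, slot 12 empty -> index 12.
Table: [_, _, 155, 631, 461, 308, 448, 805, 276, _, _, _, 216, 710, _, _, _]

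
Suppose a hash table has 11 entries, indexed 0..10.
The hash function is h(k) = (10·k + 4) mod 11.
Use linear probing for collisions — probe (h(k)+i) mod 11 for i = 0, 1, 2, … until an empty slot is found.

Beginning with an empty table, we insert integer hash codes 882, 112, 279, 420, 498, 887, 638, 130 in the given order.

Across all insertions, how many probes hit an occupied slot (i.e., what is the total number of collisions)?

882 hashes to 2; slot 2 is free → place at 2.
112 hashes to 2; 2 taken → place at 3.
279 hashes to 0; slot 0 is free → place at 0.
420 hashes to 2; 2,3 taken → place at 4.
498 hashes to 1; slot 1 is free → place at 1.
887 hashes to 8; slot 8 is free → place at 8.
638 hashes to 4; 4 taken → place at 5.
130 hashes to 6; slot 6 is free → place at 6.
Table: [279, 498, 882, 112, 420, 638, 130, ∅, 887, ∅, ∅]

4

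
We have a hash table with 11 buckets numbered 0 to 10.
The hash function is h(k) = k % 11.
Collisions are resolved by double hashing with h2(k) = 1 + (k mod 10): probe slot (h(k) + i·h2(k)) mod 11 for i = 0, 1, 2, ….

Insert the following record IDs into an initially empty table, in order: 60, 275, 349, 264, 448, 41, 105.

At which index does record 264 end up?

10

Insert 60: h=5, slot 5 empty → index 5.
Insert 275: h=0, slot 0 empty → index 0.
Insert 349: h=8, slot 8 empty → index 8.
Insert 264: h=0, h2=5, slots 0,5 occupied → index 10.
Insert 448: h=8, h2=9, slot 8 occupied → index 6.
Insert 41: h=8, h2=2, slots 8,10 occupied → index 1.
Insert 105: h=6, h2=6, slots 6,1 occupied → index 7.
Table: [275, 41, ∅, ∅, ∅, 60, 448, 105, 349, ∅, 264]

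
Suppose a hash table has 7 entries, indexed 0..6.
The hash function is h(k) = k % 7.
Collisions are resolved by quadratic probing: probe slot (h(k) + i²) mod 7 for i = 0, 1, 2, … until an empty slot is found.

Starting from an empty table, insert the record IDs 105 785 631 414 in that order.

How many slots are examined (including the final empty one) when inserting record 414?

105 hashes to 0; slot 0 is free => place at 0.
785 hashes to 1; slot 1 is free => place at 1.
631 hashes to 1; 1 taken => place at 2.
414 hashes to 1; 1,2 taken => place at 5.
Table: [105, 785, 631, -, -, 414, -]

3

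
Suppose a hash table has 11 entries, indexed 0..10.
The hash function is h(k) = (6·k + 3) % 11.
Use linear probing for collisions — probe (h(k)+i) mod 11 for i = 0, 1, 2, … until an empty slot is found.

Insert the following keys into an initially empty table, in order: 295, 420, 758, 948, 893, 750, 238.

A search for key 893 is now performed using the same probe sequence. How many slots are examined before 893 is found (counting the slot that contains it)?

3

295 hashes to 2; slot 2 is free -> place at 2.
420 hashes to 4; slot 4 is free -> place at 4.
758 hashes to 8; slot 8 is free -> place at 8.
948 hashes to 4; 4 taken -> place at 5.
893 hashes to 4; 4,5 taken -> place at 6.
750 hashes to 4; 4,5,6 taken -> place at 7.
238 hashes to 1; slot 1 is free -> place at 1.
Table: [., 238, 295, ., 420, 948, 893, 750, 758, ., .]
Lookup 893: h=4, probe 4,5,6 → found at 6.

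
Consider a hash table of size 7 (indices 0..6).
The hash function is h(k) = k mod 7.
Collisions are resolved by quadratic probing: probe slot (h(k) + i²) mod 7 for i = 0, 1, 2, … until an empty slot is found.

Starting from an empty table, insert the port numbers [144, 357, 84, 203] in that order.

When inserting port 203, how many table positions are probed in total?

144 hashes to 4; slot 4 is free → place at 4.
357 hashes to 0; slot 0 is free → place at 0.
84 hashes to 0; 0 taken → place at 1.
203 hashes to 0; 0,1,4 taken → place at 2.
Table: [357, 84, 203, ., 144, ., .]

4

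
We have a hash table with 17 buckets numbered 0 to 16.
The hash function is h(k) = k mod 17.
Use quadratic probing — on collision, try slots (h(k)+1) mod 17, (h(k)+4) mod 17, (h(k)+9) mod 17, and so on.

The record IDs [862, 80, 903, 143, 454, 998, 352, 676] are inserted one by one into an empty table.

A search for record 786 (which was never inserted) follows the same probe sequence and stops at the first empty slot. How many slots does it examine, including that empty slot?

862 hashes to 12; slot 12 is free -> place at 12.
80 hashes to 12; 12 taken -> place at 13.
903 hashes to 2; slot 2 is free -> place at 2.
143 hashes to 7; slot 7 is free -> place at 7.
454 hashes to 12; 12,13 taken -> place at 16.
998 hashes to 12; 12,13,16 taken -> place at 4.
352 hashes to 12; 12,13,16,4 taken -> place at 11.
676 hashes to 13; 13 taken -> place at 14.
Table: [., ., 903, ., 998, ., ., 143, ., ., ., 352, 862, 80, 676, ., 454]
Lookup 786: h=4, probe 4,5 → slot 5 empty, not found.

2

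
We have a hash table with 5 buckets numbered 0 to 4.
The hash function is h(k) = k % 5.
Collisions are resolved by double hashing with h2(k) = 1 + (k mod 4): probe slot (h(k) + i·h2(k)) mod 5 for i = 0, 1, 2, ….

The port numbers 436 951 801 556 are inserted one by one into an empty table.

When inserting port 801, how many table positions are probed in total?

436: h=1 → slot 1
951: h=1, h2=4, probe 1,0 → slot 0
801: h=1, h2=2, probe 1,3 → slot 3
556: h=1, h2=1, probe 1,2 → slot 2
Table: [951, 436, 556, 801, ∅]

2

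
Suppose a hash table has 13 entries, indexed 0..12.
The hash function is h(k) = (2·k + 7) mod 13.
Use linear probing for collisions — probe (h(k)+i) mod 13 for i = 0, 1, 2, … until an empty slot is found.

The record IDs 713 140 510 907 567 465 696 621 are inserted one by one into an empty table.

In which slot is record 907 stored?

2

713 hashes to 3; slot 3 is free → place at 3.
140 hashes to 1; slot 1 is free → place at 1.
510 hashes to 0; slot 0 is free → place at 0.
907 hashes to 1; 1 taken → place at 2.
567 hashes to 10; slot 10 is free → place at 10.
465 hashes to 1; 1,2,3 taken → place at 4.
696 hashes to 8; slot 8 is free → place at 8.
621 hashes to 1; 1,2,3,4 taken → place at 5.
Table: [510, 140, 907, 713, 465, 621, ., ., 696, ., 567, ., .]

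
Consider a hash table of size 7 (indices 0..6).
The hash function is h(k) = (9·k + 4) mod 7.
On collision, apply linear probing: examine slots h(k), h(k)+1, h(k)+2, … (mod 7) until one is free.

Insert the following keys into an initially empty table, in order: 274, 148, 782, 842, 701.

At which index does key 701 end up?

274: h=6 → slot 6
148: h=6, probe 6,0 → slot 0
782: h=0, probe 0,1 → slot 1
842: h=1, probe 1,2 → slot 2
701: h=6, probe 6,0,1,2,3 → slot 3
Table: [148, 782, 842, 701, ., ., 274]

3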